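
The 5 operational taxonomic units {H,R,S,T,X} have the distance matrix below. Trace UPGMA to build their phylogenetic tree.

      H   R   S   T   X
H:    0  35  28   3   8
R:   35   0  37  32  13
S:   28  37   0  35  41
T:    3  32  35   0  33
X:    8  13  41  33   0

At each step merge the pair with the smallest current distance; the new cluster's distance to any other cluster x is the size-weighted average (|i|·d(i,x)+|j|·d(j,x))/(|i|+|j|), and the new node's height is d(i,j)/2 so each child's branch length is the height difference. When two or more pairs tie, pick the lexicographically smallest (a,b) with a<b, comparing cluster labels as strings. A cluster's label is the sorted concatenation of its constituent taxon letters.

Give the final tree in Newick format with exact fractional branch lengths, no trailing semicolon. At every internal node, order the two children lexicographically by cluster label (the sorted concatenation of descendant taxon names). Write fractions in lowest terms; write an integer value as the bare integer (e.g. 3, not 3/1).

step 1: merge (H,T) at d=3; branch lengths H→3/2, T→3/2; new cluster HT
  updated: d(HT,R)=67/2, d(HT,S)=63/2, d(HT,X)=41/2
step 2: merge (R,X) at d=13; branch lengths R→13/2, X→13/2; new cluster RX
  updated: d(HT,RX)=27, d(RX,S)=39
step 3: merge (HT,RX) at d=27; branch lengths HT→12, RX→7; new cluster HRTX
  updated: d(HRTX,S)=141/4
step 4: merge (HRTX,S) at d=141/4; branch lengths HRTX→33/8, S→141/8; new cluster HRSTX
final tree: (((H:3/2,T:3/2):12,(R:13/2,X:13/2):7):33/8,S:141/8)
total length: 227/4

(((H:3/2,T:3/2):12,(R:13/2,X:13/2):7):33/8,S:141/8)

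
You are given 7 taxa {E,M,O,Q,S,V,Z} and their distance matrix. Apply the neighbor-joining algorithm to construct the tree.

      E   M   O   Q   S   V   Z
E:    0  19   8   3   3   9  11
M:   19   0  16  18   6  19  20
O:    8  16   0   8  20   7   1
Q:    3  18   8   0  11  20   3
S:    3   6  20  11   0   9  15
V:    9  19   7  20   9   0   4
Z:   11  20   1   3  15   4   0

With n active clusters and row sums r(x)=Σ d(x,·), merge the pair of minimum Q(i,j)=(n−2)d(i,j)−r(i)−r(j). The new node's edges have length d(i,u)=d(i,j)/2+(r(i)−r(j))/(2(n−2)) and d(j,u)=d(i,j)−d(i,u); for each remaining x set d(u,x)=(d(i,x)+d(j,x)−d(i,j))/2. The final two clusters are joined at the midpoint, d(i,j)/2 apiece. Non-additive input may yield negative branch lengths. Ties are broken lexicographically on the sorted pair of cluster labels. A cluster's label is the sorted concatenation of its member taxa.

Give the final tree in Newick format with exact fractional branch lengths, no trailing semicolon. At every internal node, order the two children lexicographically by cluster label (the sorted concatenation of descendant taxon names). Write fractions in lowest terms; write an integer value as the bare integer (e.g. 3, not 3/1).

(((((E:11/16,Q:37/16):37/24,(M:32/5,S:-2/5):161/24):69/16,V:57/16):23/16,O:23/16):-7/32,Z:-7/32)

1. join M+S (d=6, Q=-132) ⇒ MS; edges |M|=32/5, |S|=-2/5
  updated: d(E,MS)=8, d(MS,O)=15, d(MS,Q)=23/2, d(MS,V)=11, d(MS,Z)=29/2
2. join E+Q (d=3, Q=-145/2) ⇒ EQ; edges |E|=11/16, |Q|=37/16
  updated: d(EQ,MS)=33/4, d(EQ,O)=13/2, d(EQ,V)=13, d(EQ,Z)=11/2
3. join EQ+MS (d=33/4, Q=-229/4) ⇒ EMQS; edges |EQ|=37/24, |MS|=161/24
  updated: d(EMQS,O)=53/8, d(EMQS,V)=63/8, d(EMQS,Z)=47/8
4. join EMQS+V (d=63/8, Q=-47/2) ⇒ EMQSV; edges |EMQS|=69/16, |V|=57/16
  updated: d(EMQSV,O)=23/8, d(EMQSV,Z)=1
5. join EMQSV+O (d=23/8, Q=-39/8) ⇒ EMOQSV; edges |EMQSV|=23/16, |O|=23/16
  updated: d(EMOQSV,Z)=-7/16
6. join EMOQSV+Z (d=-7/16) ⇒ EMOQSVZ; edges |EMOQSV|=-7/32, |Z|=-7/32
final tree: (((((E:11/16,Q:37/16):37/24,(M:32/5,S:-2/5):161/24):69/16,V:57/16):23/16,O:23/16):-7/32,Z:-7/32)
total length: 441/16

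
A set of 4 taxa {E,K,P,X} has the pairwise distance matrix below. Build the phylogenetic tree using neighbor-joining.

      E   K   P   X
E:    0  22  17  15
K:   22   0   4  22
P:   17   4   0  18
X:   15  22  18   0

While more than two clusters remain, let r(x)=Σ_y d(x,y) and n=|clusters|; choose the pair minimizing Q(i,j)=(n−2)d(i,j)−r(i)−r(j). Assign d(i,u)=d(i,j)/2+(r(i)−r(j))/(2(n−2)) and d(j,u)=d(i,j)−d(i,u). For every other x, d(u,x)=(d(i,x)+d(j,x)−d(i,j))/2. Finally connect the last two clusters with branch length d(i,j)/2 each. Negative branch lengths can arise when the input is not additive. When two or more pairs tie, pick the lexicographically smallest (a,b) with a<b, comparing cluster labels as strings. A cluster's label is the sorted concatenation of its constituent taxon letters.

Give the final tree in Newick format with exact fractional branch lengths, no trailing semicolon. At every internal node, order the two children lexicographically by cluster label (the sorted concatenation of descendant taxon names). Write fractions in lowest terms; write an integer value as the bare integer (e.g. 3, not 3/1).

step 1: merge (E,X) at d=15, Q=-79; branch lengths E→29/4, X→31/4; new cluster EX
  updated: d(EX,K)=29/2, d(EX,P)=10
step 2: merge (EX,K) at d=29/2, Q=-57/2; branch lengths EX→41/4, K→17/4; new cluster EKX
  updated: d(EKX,P)=-1/4
step 3: merge (EKX,P) at d=-1/4; branch lengths EKX→-1/8, P→-1/8; new cluster EKPX
final tree: (((E:29/4,X:31/4):41/4,K:17/4):-1/8,P:-1/8)
total length: 117/4

(((E:29/4,X:31/4):41/4,K:17/4):-1/8,P:-1/8)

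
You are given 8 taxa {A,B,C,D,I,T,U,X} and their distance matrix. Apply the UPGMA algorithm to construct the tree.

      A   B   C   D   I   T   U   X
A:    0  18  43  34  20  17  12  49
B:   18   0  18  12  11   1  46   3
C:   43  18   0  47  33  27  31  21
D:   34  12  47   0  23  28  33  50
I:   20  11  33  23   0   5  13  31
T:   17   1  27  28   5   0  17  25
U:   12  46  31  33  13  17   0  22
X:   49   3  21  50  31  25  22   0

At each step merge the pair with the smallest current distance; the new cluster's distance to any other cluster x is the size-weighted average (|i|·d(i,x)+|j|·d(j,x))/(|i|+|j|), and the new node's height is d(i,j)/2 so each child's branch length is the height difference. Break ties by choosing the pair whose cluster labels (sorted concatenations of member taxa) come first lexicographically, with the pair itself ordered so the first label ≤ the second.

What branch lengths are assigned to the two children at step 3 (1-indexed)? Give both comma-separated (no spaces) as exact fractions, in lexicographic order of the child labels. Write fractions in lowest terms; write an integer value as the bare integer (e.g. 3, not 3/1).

6,6

1. join B+T (d=1) ⇒ BT; edges |B|=1/2, |T|=1/2
  updated: d(A,BT)=35/2, d(BT,C)=45/2, d(BT,D)=20, d(BT,I)=8, d(BT,U)=63/2, d(BT,X)=14
2. join BT+I (d=8) ⇒ BIT; edges |BT|=7/2, |I|=4
  updated: d(A,BIT)=55/3, d(BIT,C)=26, d(BIT,D)=21, d(BIT,U)=76/3, d(BIT,X)=59/3
3. join A+U (d=12) ⇒ AU; edges |A|=6, |U|=6
  updated: d(AU,BIT)=131/6, d(AU,C)=37, d(AU,D)=67/2, d(AU,X)=71/2
4. join BIT+X (d=59/3) ⇒ BITX; edges |BIT|=35/6, |X|=59/6
  updated: d(AU,BITX)=101/4, d(BITX,C)=99/4, d(BITX,D)=113/4
5. join BITX+C (d=99/4) ⇒ BCITX; edges |BITX|=61/24, |C|=99/8
  updated: d(AU,BCITX)=138/5, d(BCITX,D)=32
6. join AU+BCITX (d=138/5) ⇒ ABCITUX; edges |AU|=39/5, |BCITX|=57/40
  updated: d(ABCITUX,D)=227/7
7. join ABCITUX+D (d=227/7) ⇒ ABCDITUX; edges |ABCITUX|=169/70, |D|=227/14
final tree: (((A:6,U:6):39/5,((((B:1/2,T:1/2):7/2,I:4):35/6,X:59/6):61/24,C:99/8):57/40):169/70,D:227/14)
total length: 66307/840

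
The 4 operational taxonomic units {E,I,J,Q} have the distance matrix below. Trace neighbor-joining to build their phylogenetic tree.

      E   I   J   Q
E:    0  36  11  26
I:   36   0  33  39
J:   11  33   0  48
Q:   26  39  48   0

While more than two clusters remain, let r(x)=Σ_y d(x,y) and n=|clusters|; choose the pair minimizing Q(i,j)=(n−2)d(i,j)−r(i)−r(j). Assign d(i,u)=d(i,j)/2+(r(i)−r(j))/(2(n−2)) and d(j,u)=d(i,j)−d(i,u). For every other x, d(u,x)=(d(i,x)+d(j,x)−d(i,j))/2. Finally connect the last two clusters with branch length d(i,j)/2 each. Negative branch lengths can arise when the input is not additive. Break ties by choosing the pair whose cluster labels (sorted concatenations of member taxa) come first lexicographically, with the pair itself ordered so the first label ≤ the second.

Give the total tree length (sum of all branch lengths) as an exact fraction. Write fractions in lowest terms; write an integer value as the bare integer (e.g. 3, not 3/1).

243/4

1. join E+J (d=11, Q=-143) ⇒ EJ; edges |E|=3/4, |J|=41/4
  updated: d(EJ,I)=29, d(EJ,Q)=63/2
2. join EJ+I (d=29, Q=-199/2) ⇒ EIJ; edges |EJ|=43/4, |I|=73/4
  updated: d(EIJ,Q)=83/4
3. join EIJ+Q (d=83/4) ⇒ EIJQ; edges |EIJ|=83/8, |Q|=83/8
final tree: (((E:3/4,J:41/4):43/4,I:73/4):83/8,Q:83/8)
total length: 243/4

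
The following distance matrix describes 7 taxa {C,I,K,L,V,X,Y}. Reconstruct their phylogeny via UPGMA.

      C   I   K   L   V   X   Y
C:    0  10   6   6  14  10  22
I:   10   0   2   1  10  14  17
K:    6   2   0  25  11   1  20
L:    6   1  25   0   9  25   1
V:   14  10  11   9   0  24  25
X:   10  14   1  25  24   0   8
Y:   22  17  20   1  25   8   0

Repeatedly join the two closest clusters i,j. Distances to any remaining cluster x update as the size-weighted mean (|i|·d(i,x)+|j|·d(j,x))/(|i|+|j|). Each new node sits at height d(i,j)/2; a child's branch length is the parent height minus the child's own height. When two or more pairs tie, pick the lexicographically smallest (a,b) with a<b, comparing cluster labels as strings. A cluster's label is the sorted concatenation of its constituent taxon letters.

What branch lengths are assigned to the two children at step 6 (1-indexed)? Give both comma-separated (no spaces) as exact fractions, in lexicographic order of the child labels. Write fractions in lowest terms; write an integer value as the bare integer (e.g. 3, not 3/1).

1. join I+L (d=1) ⇒ IL; edges |I|=1/2, |L|=1/2
  updated: d(C,IL)=8, d(IL,K)=27/2, d(IL,V)=19/2, d(IL,X)=39/2, d(IL,Y)=9
2. join K+X (d=1) ⇒ KX; edges |K|=1/2, |X|=1/2
  updated: d(C,KX)=8, d(IL,KX)=33/2, d(KX,V)=35/2, d(KX,Y)=14
3. join C+IL (d=8) ⇒ CIL; edges |C|=4, |IL|=7/2
  updated: d(CIL,KX)=41/3, d(CIL,V)=11, d(CIL,Y)=40/3
4. join CIL+V (d=11) ⇒ CILV; edges |CIL|=3/2, |V|=11/2
  updated: d(CILV,KX)=117/8, d(CILV,Y)=65/4
5. join KX+Y (d=14) ⇒ KXY; edges |KX|=13/2, |Y|=7
  updated: d(CILV,KXY)=91/6
6. join CILV+KXY (d=91/6) ⇒ CIKLVXY; edges |CILV|=25/12, |KXY|=7/12
final tree: (((C:4,(I:1/2,L:1/2):7/2):3/2,V:11/2):25/12,((K:1/2,X:1/2):13/2,Y:7):7/12)
total length: 98/3

25/12,7/12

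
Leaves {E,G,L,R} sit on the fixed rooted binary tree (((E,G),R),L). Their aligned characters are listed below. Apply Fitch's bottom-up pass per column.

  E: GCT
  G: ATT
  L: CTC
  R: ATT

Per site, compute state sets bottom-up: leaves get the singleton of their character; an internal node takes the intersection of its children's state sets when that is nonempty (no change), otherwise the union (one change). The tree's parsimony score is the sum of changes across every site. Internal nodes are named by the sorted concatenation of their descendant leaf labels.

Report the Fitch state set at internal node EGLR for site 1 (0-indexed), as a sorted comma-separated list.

site 0, node EG: E={G} ∪ G={A} → {A,G} (+1)
site 0, node EGR: EG={A,G} ∩ R={A} → {A} (+0)
site 0, node EGLR: EGR={A} ∪ L={C} → {A,C} (+1)
site 1, node EG: E={C} ∪ G={T} → {C,T} (+1)
site 1, node EGR: EG={C,T} ∩ R={T} → {T} (+0)
site 1, node EGLR: EGR={T} ∩ L={T} → {T} (+0)
site 2, node EG: E={T} ∩ G={T} → {T} (+0)
site 2, node EGR: EG={T} ∩ R={T} → {T} (+0)
site 2, node EGLR: EGR={T} ∪ L={C} → {C,T} (+1)
per-site changes: [2, 1, 1]; total = 4

T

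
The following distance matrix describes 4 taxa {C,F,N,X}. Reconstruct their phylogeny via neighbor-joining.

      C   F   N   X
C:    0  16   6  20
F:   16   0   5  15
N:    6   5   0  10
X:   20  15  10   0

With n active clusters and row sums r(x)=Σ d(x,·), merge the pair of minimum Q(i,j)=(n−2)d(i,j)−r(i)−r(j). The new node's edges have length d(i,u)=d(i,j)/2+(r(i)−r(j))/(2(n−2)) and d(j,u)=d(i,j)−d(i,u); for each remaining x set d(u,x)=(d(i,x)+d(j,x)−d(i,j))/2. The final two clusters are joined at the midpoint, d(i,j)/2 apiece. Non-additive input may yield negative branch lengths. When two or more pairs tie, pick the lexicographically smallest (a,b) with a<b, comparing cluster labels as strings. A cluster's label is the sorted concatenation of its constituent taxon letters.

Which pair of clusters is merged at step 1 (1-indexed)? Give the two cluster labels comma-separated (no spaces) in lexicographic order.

1. join C+N (d=6, Q=-51) ⇒ CN; edges |C|=33/4, |N|=-9/4
  updated: d(CN,F)=15/2, d(CN,X)=12
2. join CN+F (d=15/2, Q=-69/2) ⇒ CFN; edges |CN|=9/4, |F|=21/4
  updated: d(CFN,X)=39/4
3. join CFN+X (d=39/4) ⇒ CFNX; edges |CFN|=39/8, |X|=39/8
final tree: (((C:33/4,N:-9/4):9/4,F:21/4):39/8,X:39/8)
total length: 93/4

C,N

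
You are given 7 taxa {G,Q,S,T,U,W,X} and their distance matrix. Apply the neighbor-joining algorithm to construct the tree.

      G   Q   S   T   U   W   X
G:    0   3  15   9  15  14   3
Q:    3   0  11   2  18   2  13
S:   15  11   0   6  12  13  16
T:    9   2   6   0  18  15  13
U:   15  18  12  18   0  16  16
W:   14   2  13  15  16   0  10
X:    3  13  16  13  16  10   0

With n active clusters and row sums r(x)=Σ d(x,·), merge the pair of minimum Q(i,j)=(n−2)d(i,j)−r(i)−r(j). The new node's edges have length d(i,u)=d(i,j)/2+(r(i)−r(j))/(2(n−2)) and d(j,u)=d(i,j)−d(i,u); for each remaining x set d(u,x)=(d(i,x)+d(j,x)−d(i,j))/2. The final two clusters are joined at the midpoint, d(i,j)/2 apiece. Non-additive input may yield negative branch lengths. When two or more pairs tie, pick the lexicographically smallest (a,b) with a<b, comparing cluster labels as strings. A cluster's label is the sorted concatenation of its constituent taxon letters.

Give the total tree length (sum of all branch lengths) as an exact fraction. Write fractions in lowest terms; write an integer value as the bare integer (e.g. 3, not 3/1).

1. join G+X (d=3, Q=-115) ⇒ GX; edges |G|=3/10, |X|=27/10
  updated: d(GX,Q)=13/2, d(GX,S)=14, d(GX,T)=19/2, d(GX,U)=14, d(GX,W)=21/2
2. join Q+W (d=2, Q=-88) ⇒ QW; edges |Q|=-9/8, |W|=25/8
  updated: d(GX,QW)=15/2, d(QW,S)=11, d(QW,T)=15/2, d(QW,U)=16
3. join S+U (d=12, Q=-67) ⇒ SU; edges |S|=19/6, |U|=53/6
  updated: d(GX,SU)=8, d(QW,SU)=15/2, d(SU,T)=6
4. join GX+QW (d=15/2, Q=-65/2) ⇒ GQWX; edges |GX|=35/8, |QW|=25/8
  updated: d(GQWX,SU)=4, d(GQWX,T)=19/4
5. join GQWX+SU (d=4, Q=-59/4) ⇒ GQSUWX; edges |GQWX|=11/8, |SU|=21/8
  updated: d(GQSUWX,T)=27/8
6. join GQSUWX+T (d=27/8) ⇒ GQSTUWX; edges |GQSUWX|=27/16, |T|=27/16
final tree: ((((G:3/10,X:27/10):35/8,(Q:-9/8,W:25/8):25/8):11/8,(S:19/6,U:53/6):21/8):27/16,T:27/16)
total length: 255/8

255/8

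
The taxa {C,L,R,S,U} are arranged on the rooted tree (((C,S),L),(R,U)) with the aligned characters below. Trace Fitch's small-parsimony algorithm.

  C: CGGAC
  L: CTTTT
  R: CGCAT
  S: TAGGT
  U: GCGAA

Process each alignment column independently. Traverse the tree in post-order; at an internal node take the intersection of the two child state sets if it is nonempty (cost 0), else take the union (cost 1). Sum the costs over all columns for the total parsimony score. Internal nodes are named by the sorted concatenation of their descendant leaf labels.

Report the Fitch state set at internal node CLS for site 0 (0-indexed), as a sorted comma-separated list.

C

site 0, node CS: C={C} ∪ S={T} → {C,T} (+1)
site 0, node CLS: CS={C,T} ∩ L={C} → {C} (+0)
site 0, node RU: R={C} ∪ U={G} → {C,G} (+1)
site 0, node CLRSU: CLS={C} ∩ RU={C,G} → {C} (+0)
site 1, node CS: C={G} ∪ S={A} → {A,G} (+1)
site 1, node CLS: CS={A,G} ∪ L={T} → {A,G,T} (+1)
site 1, node RU: R={G} ∪ U={C} → {C,G} (+1)
site 1, node CLRSU: CLS={A,G,T} ∩ RU={C,G} → {G} (+0)
site 2, node CS: C={G} ∩ S={G} → {G} (+0)
site 2, node CLS: CS={G} ∪ L={T} → {G,T} (+1)
site 2, node RU: R={C} ∪ U={G} → {C,G} (+1)
site 2, node CLRSU: CLS={G,T} ∩ RU={C,G} → {G} (+0)
site 3, node CS: C={A} ∪ S={G} → {A,G} (+1)
site 3, node CLS: CS={A,G} ∪ L={T} → {A,G,T} (+1)
site 3, node RU: R={A} ∩ U={A} → {A} (+0)
site 3, node CLRSU: CLS={A,G,T} ∩ RU={A} → {A} (+0)
site 4, node CS: C={C} ∪ S={T} → {C,T} (+1)
site 4, node CLS: CS={C,T} ∩ L={T} → {T} (+0)
site 4, node RU: R={T} ∪ U={A} → {A,T} (+1)
site 4, node CLRSU: CLS={T} ∩ RU={A,T} → {T} (+0)
per-site changes: [2, 3, 2, 2, 2]; total = 11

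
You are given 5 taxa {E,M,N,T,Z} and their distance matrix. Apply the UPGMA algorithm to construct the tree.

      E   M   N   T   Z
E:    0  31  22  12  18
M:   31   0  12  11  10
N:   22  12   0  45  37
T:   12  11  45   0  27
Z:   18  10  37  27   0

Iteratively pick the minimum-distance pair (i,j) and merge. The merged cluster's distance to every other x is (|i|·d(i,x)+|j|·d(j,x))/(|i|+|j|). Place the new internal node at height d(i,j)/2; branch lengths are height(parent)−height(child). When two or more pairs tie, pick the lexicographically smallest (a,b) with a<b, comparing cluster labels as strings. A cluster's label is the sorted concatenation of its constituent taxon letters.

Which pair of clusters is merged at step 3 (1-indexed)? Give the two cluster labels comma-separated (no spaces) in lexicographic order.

ET,MZ

step 1: merge (M,Z) at d=10; branch lengths M→5, Z→5; new cluster MZ
  updated: d(E,MZ)=49/2, d(MZ,N)=49/2, d(MZ,T)=19
step 2: merge (E,T) at d=12; branch lengths E→6, T→6; new cluster ET
  updated: d(ET,MZ)=87/4, d(ET,N)=67/2
step 3: merge (ET,MZ) at d=87/4; branch lengths ET→39/8, MZ→47/8; new cluster EMTZ
  updated: d(EMTZ,N)=29
step 4: merge (EMTZ,N) at d=29; branch lengths EMTZ→29/8, N→29/2; new cluster EMNTZ
final tree: (((E:6,T:6):39/8,(M:5,Z:5):47/8):29/8,N:29/2)
total length: 407/8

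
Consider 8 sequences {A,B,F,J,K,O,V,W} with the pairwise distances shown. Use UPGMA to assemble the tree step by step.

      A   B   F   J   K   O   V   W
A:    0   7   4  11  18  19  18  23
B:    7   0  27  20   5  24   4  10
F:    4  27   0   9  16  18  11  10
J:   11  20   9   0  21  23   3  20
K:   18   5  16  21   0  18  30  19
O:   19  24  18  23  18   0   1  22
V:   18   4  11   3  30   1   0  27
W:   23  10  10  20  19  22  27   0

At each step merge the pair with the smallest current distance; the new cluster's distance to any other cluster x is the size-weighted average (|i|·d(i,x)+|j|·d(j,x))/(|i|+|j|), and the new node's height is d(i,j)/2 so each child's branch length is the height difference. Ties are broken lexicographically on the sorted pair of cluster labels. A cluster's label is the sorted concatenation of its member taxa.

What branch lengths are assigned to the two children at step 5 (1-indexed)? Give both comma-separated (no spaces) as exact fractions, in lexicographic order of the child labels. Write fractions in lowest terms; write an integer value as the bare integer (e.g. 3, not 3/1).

19/4,29/4

iteration 1: select O,V (d=1); attach at lengths (1/2, 1/2); label the merged cluster OV
  updated: d(A,OV)=37/2, d(B,OV)=14, d(F,OV)=29/2, d(J,OV)=13, d(K,OV)=24, d(OV,W)=49/2
iteration 2: select A,F (d=4); attach at lengths (2, 2); label the merged cluster AF
  updated: d(AF,B)=17, d(AF,J)=10, d(AF,K)=17, d(AF,OV)=33/2, d(AF,W)=33/2
iteration 3: select B,K (d=5); attach at lengths (5/2, 5/2); label the merged cluster BK
  updated: d(AF,BK)=17, d(BK,J)=41/2, d(BK,OV)=19, d(BK,W)=29/2
iteration 4: select AF,J (d=10); attach at lengths (3, 5); label the merged cluster AFJ
  updated: d(AFJ,BK)=109/6, d(AFJ,OV)=46/3, d(AFJ,W)=53/3
iteration 5: select BK,W (d=29/2); attach at lengths (19/4, 29/4); label the merged cluster BKW
  updated: d(AFJ,BKW)=18, d(BKW,OV)=125/6
iteration 6: select AFJ,OV (d=46/3); attach at lengths (8/3, 43/6); label the merged cluster AFJOV
  updated: d(AFJOV,BKW)=287/15
iteration 7: select AFJOV,BKW (d=287/15); attach at lengths (19/10, 139/60); label the merged cluster ABFJKOVW
final tree: ((((A:2,F:2):3,J:5):8/3,(O:1/2,V:1/2):43/6):19/10,((B:5/2,K:5/2):19/4,W:29/4):139/60)
total length: 881/20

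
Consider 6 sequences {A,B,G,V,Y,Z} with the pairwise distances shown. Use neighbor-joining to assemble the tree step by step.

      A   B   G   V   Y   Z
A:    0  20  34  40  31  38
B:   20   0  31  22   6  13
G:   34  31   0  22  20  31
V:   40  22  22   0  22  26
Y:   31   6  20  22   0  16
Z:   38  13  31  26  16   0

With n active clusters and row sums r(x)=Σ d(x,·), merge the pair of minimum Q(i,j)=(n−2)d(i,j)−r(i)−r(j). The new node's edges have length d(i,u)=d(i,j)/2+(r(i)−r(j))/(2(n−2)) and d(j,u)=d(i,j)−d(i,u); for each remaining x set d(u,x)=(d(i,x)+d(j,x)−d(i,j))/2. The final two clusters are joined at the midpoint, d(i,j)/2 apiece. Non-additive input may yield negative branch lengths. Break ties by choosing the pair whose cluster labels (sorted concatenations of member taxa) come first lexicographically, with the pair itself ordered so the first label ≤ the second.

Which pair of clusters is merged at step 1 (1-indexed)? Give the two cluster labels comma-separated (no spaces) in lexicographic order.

G,V

iteration 1: select G,V (d=22, Q=-182); attach at lengths (47/4, 41/4); label the merged cluster GV
  updated: d(A,GV)=26, d(B,GV)=31/2, d(GV,Y)=10, d(GV,Z)=35/2
iteration 2: select A,B (d=20, Q=-219/2); attach at lengths (241/12, -1/12); label the merged cluster AB
  updated: d(AB,GV)=43/4, d(AB,Y)=17/2, d(AB,Z)=31/2
iteration 3: select AB,Z (d=31/2, Q=-211/4); attach at lengths (67/16, 181/16); label the merged cluster ABZ
  updated: d(ABZ,GV)=51/8, d(ABZ,Y)=9/2
iteration 4: select ABZ,GV (d=51/8, Q=-167/8); attach at lengths (7/16, 95/16); label the merged cluster ABGVZ
  updated: d(ABGVZ,Y)=65/16
iteration 5: select ABGVZ,Y (d=65/16); attach at lengths (65/32, 65/32); label the merged cluster ABGVYZ
final tree: ((((A:241/12,B:-1/12):67/16,Z:181/16):7/16,(G:47/4,V:41/4):95/16):65/32,Y:65/32)
total length: 1087/16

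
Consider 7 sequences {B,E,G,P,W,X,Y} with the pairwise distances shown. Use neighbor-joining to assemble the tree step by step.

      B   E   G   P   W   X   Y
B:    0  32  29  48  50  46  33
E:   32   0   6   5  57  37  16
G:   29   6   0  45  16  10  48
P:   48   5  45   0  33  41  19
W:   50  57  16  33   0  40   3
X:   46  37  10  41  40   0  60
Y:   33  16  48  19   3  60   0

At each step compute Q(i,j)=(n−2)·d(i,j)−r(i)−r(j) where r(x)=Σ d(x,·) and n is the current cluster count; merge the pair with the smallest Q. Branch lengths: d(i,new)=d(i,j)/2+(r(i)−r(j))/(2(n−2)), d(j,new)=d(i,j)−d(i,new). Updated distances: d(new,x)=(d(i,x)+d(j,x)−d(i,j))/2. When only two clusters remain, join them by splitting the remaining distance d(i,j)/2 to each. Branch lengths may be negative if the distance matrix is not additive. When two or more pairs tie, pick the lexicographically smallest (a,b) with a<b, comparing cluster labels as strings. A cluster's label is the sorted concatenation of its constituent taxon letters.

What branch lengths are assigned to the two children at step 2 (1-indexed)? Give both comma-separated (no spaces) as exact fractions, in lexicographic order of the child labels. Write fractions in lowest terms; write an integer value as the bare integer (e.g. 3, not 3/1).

step 1: merge (W,Y) at d=3, Q=-363; branch lengths W→7/2, Y→-1/2; new cluster WY
  updated: d(B,WY)=40, d(E,WY)=35, d(G,WY)=61/2, d(P,WY)=49/2, d(WY,X)=97/2
step 2: merge (G,X) at d=10, Q=-263; branch lengths G→-11/4, X→51/4; new cluster GX
  updated: d(B,GX)=65/2, d(E,GX)=33/2, d(GX,P)=38, d(GX,WY)=69/2
step 3: merge (E,P) at d=5, Q=-189; branch lengths E→-2, P→7; new cluster EP
  updated: d(B,EP)=75/2, d(EP,GX)=99/4, d(EP,WY)=109/4
step 4: merge (B,GX) at d=65/2, Q=-547/4; branch lengths B→333/16, GX→187/16; new cluster BGX
  updated: d(BGX,EP)=119/8, d(BGX,WY)=21
step 5: merge (BGX,EP) at d=119/8, Q=-505/8; branch lengths BGX→69/16, EP→169/16; new cluster BEGPX
  updated: d(BEGPX,WY)=267/16
step 6: merge (BEGPX,WY) at d=267/16; branch lengths BEGPX→267/32, WY→267/32; new cluster BEGPWXY
final tree: (((B:333/16,(G:-11/4,X:51/4):187/16):69/16,(E:-2,P:7):169/16):267/32,(W:7/2,Y:-1/2):267/32)
total length: 1313/16

-11/4,51/4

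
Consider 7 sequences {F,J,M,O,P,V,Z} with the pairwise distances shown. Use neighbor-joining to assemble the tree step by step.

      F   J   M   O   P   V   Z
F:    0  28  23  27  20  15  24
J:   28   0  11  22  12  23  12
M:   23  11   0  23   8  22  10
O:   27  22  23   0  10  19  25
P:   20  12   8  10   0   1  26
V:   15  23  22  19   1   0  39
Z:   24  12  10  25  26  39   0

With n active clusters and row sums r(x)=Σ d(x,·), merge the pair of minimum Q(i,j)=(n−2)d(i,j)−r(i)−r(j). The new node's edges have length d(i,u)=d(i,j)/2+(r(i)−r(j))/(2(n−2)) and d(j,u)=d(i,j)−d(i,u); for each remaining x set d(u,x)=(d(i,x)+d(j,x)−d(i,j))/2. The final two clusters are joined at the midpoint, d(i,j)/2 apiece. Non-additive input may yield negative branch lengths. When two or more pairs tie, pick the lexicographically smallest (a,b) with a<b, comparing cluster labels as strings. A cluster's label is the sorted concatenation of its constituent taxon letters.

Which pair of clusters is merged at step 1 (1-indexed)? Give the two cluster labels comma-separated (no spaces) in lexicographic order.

P,V

step 1: merge (P,V) at d=1, Q=-191; branch lengths P→-37/10, V→47/10; new cluster PV
  updated: d(F,PV)=17, d(J,PV)=17, d(M,PV)=29/2, d(O,PV)=14, d(PV,Z)=32
step 2: merge (O,PV) at d=14, Q=-299/2; branch lengths O→145/16, PV→79/16; new cluster OPV
  updated: d(F,OPV)=15, d(J,OPV)=25/2, d(M,OPV)=47/4, d(OPV,Z)=43/2
step 3: merge (F,OPV) at d=15, Q=-423/4; branch lengths F→99/8, OPV→21/8; new cluster FOPV
  updated: d(FOPV,J)=51/4, d(FOPV,M)=79/8, d(FOPV,Z)=61/4
step 4: merge (FOPV,M) at d=79/8, Q=-49; branch lengths FOPV→107/16, M→51/16; new cluster FMOPV
  updated: d(FMOPV,J)=111/16, d(FMOPV,Z)=123/16
step 5: merge (FMOPV,J) at d=111/16, Q=-213/8; branch lengths FMOPV→21/16, J→45/8; new cluster FJMOPV
  updated: d(FJMOPV,Z)=51/8
step 6: merge (FJMOPV,Z) at d=51/8; branch lengths FJMOPV→51/16, Z→51/16; new cluster FJMOPVZ
final tree: ((((F:99/8,(O:145/16,(P:-37/10,V:47/10):79/16):21/8):107/16,M:51/16):21/16,J:45/8):51/16,Z:51/16)
total length: 851/16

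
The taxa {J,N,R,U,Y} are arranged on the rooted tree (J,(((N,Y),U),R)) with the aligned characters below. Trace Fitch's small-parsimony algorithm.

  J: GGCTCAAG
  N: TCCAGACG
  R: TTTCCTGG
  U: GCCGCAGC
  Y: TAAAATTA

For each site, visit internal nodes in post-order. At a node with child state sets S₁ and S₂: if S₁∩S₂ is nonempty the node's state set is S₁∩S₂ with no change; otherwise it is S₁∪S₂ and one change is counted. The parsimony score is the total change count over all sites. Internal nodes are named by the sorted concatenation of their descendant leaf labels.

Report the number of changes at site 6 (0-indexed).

3

[col 0] NY: children N:{T}, Y:{T} ∩→ {T}; cost 0
[col 0] NUY: children NY:{T}, U:{G} ∪→ {G,T}; cost 1
[col 0] NRUY: children NUY:{G,T}, R:{T} ∩→ {T}; cost 0
[col 0] JNRUY: children J:{G}, NRUY:{T} ∪→ {G,T}; cost 1
[col 1] NY: children N:{C}, Y:{A} ∪→ {A,C}; cost 1
[col 1] NUY: children NY:{A,C}, U:{C} ∩→ {C}; cost 0
[col 1] NRUY: children NUY:{C}, R:{T} ∪→ {C,T}; cost 1
[col 1] JNRUY: children J:{G}, NRUY:{C,T} ∪→ {C,G,T}; cost 1
[col 2] NY: children N:{C}, Y:{A} ∪→ {A,C}; cost 1
[col 2] NUY: children NY:{A,C}, U:{C} ∩→ {C}; cost 0
[col 2] NRUY: children NUY:{C}, R:{T} ∪→ {C,T}; cost 1
[col 2] JNRUY: children J:{C}, NRUY:{C,T} ∩→ {C}; cost 0
[col 3] NY: children N:{A}, Y:{A} ∩→ {A}; cost 0
[col 3] NUY: children NY:{A}, U:{G} ∪→ {A,G}; cost 1
[col 3] NRUY: children NUY:{A,G}, R:{C} ∪→ {A,C,G}; cost 1
[col 3] JNRUY: children J:{T}, NRUY:{A,C,G} ∪→ {A,C,G,T}; cost 1
[col 4] NY: children N:{G}, Y:{A} ∪→ {A,G}; cost 1
[col 4] NUY: children NY:{A,G}, U:{C} ∪→ {A,C,G}; cost 1
[col 4] NRUY: children NUY:{A,C,G}, R:{C} ∩→ {C}; cost 0
[col 4] JNRUY: children J:{C}, NRUY:{C} ∩→ {C}; cost 0
[col 5] NY: children N:{A}, Y:{T} ∪→ {A,T}; cost 1
[col 5] NUY: children NY:{A,T}, U:{A} ∩→ {A}; cost 0
[col 5] NRUY: children NUY:{A}, R:{T} ∪→ {A,T}; cost 1
[col 5] JNRUY: children J:{A}, NRUY:{A,T} ∩→ {A}; cost 0
[col 6] NY: children N:{C}, Y:{T} ∪→ {C,T}; cost 1
[col 6] NUY: children NY:{C,T}, U:{G} ∪→ {C,G,T}; cost 1
[col 6] NRUY: children NUY:{C,G,T}, R:{G} ∩→ {G}; cost 0
[col 6] JNRUY: children J:{A}, NRUY:{G} ∪→ {A,G}; cost 1
[col 7] NY: children N:{G}, Y:{A} ∪→ {A,G}; cost 1
[col 7] NUY: children NY:{A,G}, U:{C} ∪→ {A,C,G}; cost 1
[col 7] NRUY: children NUY:{A,C,G}, R:{G} ∩→ {G}; cost 0
[col 7] JNRUY: children J:{G}, NRUY:{G} ∩→ {G}; cost 0
per-site changes: [2, 3, 2, 3, 2, 2, 3, 2]; total = 19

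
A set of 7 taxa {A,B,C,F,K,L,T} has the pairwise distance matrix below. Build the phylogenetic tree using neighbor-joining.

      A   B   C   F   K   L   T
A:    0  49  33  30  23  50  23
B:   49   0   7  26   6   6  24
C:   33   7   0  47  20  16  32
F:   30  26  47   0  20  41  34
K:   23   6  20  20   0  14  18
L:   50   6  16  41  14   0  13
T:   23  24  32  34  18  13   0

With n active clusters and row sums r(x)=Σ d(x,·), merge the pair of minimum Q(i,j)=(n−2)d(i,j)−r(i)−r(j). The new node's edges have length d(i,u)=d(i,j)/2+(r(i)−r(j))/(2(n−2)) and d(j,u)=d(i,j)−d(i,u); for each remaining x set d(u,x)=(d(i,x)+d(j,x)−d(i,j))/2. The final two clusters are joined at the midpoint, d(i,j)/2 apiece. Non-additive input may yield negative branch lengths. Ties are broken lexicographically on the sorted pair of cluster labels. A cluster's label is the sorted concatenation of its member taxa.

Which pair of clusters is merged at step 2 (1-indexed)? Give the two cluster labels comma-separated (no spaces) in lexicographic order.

AF,T

iteration 1: select A,F (d=30, Q=-256); attach at lengths (16, 14); label the merged cluster AF
  updated: d(AF,B)=45/2, d(AF,C)=25, d(AF,K)=13/2, d(AF,L)=61/2, d(AF,T)=27/2
iteration 2: select AF,T (d=27/2, Q=-289/2); attach at lengths (103/16, 113/16); label the merged cluster AFT
  updated: d(AFT,B)=33/2, d(AFT,C)=87/4, d(AFT,K)=11/2, d(AFT,L)=15
iteration 3: select AFT,K (d=11/2, Q=-351/4); attach at lengths (119/24, 13/24); label the merged cluster AFKT
  updated: d(AFKT,B)=17/2, d(AFKT,C)=145/8, d(AFKT,L)=47/4
iteration 4: select AFKT,L (d=47/4, Q=-389/8); attach at lengths (225/32, 151/32); label the merged cluster AFKLT
  updated: d(AFKLT,B)=11/8, d(AFKLT,C)=179/16
iteration 5: select AFKLT,B (d=11/8, Q=-313/16); attach at lengths (89/32, -45/32); label the merged cluster ABFKLT
  updated: d(ABFKLT,C)=269/32
iteration 6: select ABFKLT,C (d=269/32); attach at lengths (269/64, 269/64); label the merged cluster ABCFKLT
final tree: ((((((A:16,F:14):103/16,T:113/16):119/24,K:13/24):225/32,L:151/32):89/32,B:-45/32):269/64,C:269/64)
total length: 2257/32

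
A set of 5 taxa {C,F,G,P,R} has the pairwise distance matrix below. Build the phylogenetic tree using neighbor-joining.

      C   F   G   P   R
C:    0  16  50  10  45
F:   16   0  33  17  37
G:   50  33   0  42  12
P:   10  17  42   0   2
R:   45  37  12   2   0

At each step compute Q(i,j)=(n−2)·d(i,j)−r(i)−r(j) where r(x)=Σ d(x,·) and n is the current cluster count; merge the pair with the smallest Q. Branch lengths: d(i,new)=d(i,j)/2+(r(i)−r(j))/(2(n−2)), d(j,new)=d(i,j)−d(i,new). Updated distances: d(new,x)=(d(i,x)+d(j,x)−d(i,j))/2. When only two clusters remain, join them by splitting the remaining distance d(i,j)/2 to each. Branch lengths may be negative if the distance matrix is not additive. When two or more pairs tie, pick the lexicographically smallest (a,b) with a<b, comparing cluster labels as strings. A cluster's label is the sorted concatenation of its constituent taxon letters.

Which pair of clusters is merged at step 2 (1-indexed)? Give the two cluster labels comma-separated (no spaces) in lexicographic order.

1. join G+R (d=12, Q=-197) ⇒ GR; edges |G|=77/6, |R|=-5/6
  updated: d(C,GR)=83/2, d(F,GR)=29, d(GR,P)=16
2. join C+F (d=16, Q=-195/2) ⇒ CF; edges |C|=75/8, |F|=53/8
  updated: d(CF,GR)=109/4, d(CF,P)=11/2
3. join CF+GR (d=109/4, Q=-195/4) ⇒ CFGR; edges |CF|=67/8, |GR|=151/8
  updated: d(CFGR,P)=-23/8
4. join CFGR+P (d=-23/8) ⇒ CFGPR; edges |CFGR|=-23/16, |P|=-23/16
final tree: (((C:75/8,F:53/8):67/8,(G:77/6,R:-5/6):151/8):-23/16,P:-23/16)
total length: 419/8

C,F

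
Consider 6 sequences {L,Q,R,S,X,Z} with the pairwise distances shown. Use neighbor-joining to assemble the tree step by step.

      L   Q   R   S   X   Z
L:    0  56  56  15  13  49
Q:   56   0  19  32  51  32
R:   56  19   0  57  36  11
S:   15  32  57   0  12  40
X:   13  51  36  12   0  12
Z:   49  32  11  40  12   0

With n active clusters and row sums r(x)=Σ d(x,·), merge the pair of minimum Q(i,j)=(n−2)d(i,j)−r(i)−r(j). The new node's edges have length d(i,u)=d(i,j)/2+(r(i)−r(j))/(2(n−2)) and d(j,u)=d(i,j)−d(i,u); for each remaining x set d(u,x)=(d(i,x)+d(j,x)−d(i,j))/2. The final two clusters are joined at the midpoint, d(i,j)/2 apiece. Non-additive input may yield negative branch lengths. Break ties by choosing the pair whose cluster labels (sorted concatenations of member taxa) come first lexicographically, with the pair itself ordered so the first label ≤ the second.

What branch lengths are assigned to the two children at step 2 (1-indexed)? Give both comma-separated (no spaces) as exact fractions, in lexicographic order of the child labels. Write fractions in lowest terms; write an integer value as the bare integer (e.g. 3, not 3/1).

iteration 1: select Q,R (d=19, Q=-293); attach at lengths (87/8, 65/8); label the merged cluster QR
  updated: d(L,QR)=93/2, d(QR,S)=35, d(QR,X)=34, d(QR,Z)=12
iteration 2: select QR,Z (d=12, Q=-409/2); attach at lengths (101/12, 43/12); label the merged cluster QRZ
  updated: d(L,QRZ)=167/4, d(QRZ,S)=63/2, d(QRZ,X)=17
iteration 3: select L,S (d=15, Q=-393/4); attach at lengths (165/16, 75/16); label the merged cluster LS
  updated: d(LS,QRZ)=233/8, d(LS,X)=5
iteration 4: select LS,QRZ (d=233/8, Q=-409/8); attach at lengths (137/16, 329/16); label the merged cluster LQRSZ
  updated: d(LQRSZ,X)=-57/16
iteration 5: select LQRSZ,X (d=-57/16); attach at lengths (-57/32, -57/32); label the merged cluster LQRSXZ
final tree: (((L:165/16,S:75/16):137/16,((Q:87/8,R:65/8):101/12,Z:43/12):329/16):-57/32,X:-57/32)
total length: 1145/16

101/12,43/12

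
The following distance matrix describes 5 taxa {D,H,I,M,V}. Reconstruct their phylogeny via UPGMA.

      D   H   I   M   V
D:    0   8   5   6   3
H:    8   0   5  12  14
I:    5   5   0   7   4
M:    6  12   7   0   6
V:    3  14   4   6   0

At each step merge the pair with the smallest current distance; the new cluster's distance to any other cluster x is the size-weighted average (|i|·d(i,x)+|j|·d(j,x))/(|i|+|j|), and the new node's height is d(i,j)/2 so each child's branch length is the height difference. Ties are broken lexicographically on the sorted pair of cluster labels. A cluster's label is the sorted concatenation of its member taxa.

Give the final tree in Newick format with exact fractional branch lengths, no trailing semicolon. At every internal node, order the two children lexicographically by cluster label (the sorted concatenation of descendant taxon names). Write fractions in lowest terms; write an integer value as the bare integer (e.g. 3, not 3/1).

iteration 1: select D,V (d=3); attach at lengths (3/2, 3/2); label the merged cluster DV
  updated: d(DV,H)=11, d(DV,I)=9/2, d(DV,M)=6
iteration 2: select DV,I (d=9/2); attach at lengths (3/4, 9/4); label the merged cluster DIV
  updated: d(DIV,H)=9, d(DIV,M)=19/3
iteration 3: select DIV,M (d=19/3); attach at lengths (11/12, 19/6); label the merged cluster DIMV
  updated: d(DIMV,H)=39/4
iteration 4: select DIMV,H (d=39/4); attach at lengths (41/24, 39/8); label the merged cluster DHIMV
final tree: ((((D:3/2,V:3/2):3/4,I:9/4):11/12,M:19/6):41/24,H:39/8)
total length: 50/3

((((D:3/2,V:3/2):3/4,I:9/4):11/12,M:19/6):41/24,H:39/8)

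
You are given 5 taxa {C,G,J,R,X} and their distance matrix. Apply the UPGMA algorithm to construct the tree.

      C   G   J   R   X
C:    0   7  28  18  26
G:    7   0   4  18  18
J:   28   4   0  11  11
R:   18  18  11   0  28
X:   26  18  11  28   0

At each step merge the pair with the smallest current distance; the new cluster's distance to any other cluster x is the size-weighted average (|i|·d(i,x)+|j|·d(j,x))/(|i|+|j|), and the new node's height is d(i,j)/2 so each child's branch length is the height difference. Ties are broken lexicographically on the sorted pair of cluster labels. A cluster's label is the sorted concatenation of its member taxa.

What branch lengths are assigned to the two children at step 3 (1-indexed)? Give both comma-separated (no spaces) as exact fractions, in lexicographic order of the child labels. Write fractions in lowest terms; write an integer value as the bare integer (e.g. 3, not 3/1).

step 1: merge (G,J) at d=4; branch lengths G→2, J→2; new cluster GJ
  updated: d(C,GJ)=35/2, d(GJ,R)=29/2, d(GJ,X)=29/2
step 2: merge (GJ,R) at d=29/2; branch lengths GJ→21/4, R→29/4; new cluster GJR
  updated: d(C,GJR)=53/3, d(GJR,X)=19
step 3: merge (C,GJR) at d=53/3; branch lengths C→53/6, GJR→19/12; new cluster CGJR
  updated: d(CGJR,X)=83/4
step 4: merge (CGJR,X) at d=83/4; branch lengths CGJR→37/24, X→83/8; new cluster CGJRX
final tree: ((C:53/6,((G:2,J:2):21/4,R:29/4):19/12):37/24,X:83/8)
total length: 233/6

53/6,19/12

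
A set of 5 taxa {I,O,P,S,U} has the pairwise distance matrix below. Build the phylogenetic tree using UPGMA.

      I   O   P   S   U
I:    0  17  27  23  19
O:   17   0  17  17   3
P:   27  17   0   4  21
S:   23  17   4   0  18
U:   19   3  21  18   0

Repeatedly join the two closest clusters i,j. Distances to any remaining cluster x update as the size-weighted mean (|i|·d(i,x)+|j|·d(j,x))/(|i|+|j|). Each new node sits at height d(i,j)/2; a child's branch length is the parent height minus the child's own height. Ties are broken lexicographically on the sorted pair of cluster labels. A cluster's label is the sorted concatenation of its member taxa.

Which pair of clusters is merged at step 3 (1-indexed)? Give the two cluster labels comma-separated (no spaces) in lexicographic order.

I,OU

1. join O+U (d=3) ⇒ OU; edges |O|=3/2, |U|=3/2
  updated: d(I,OU)=18, d(OU,P)=19, d(OU,S)=35/2
2. join P+S (d=4) ⇒ PS; edges |P|=2, |S|=2
  updated: d(I,PS)=25, d(OU,PS)=73/4
3. join I+OU (d=18) ⇒ IOU; edges |I|=9, |OU|=15/2
  updated: d(IOU,PS)=41/2
4. join IOU+PS (d=41/2) ⇒ IOPSU; edges |IOU|=5/4, |PS|=33/4
final tree: ((I:9,(O:3/2,U:3/2):15/2):5/4,(P:2,S:2):33/4)
total length: 33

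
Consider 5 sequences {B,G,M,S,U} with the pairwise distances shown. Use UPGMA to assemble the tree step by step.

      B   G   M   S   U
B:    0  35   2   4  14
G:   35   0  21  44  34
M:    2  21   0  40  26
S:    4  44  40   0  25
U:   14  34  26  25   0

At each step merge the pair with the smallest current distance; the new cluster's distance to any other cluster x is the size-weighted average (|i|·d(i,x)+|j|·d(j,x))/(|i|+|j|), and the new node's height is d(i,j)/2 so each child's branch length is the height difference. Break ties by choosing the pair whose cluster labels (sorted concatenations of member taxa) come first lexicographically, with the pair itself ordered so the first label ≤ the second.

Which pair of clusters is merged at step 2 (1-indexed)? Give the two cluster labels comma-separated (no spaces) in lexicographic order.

BM,U

step 1: merge (B,M) at d=2; branch lengths B→1, M→1; new cluster BM
  updated: d(BM,G)=28, d(BM,S)=22, d(BM,U)=20
step 2: merge (BM,U) at d=20; branch lengths BM→9, U→10; new cluster BMU
  updated: d(BMU,G)=30, d(BMU,S)=23
step 3: merge (BMU,S) at d=23; branch lengths BMU→3/2, S→23/2; new cluster BMSU
  updated: d(BMSU,G)=67/2
step 4: merge (BMSU,G) at d=67/2; branch lengths BMSU→21/4, G→67/4; new cluster BGMSU
final tree: ((((B:1,M:1):9,U:10):3/2,S:23/2):21/4,G:67/4)
total length: 56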